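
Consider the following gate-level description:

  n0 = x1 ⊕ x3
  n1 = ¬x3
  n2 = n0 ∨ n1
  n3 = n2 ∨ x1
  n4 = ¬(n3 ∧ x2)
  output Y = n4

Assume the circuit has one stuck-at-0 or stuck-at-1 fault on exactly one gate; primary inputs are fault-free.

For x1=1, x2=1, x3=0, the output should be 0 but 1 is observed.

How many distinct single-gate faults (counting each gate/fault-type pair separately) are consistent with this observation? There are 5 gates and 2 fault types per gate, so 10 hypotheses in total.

2

Fault-free: n0=1, n1=1, n2=1, n3=1, n4=0 → 0. Observed 1.
  n0 stuck-at-0: output 0 ✗
  n0 stuck-at-1: output 0 ✗
  n1 stuck-at-0: output 0 ✗
  n1 stuck-at-1: output 0 ✗
  n2 stuck-at-0: output 0 ✗
  n2 stuck-at-1: output 0 ✗
  n3 stuck-at-0: output 1 ✓
  n3 stuck-at-1: output 0 ✗
  n4 stuck-at-0: output 0 ✗
  n4 stuck-at-1: output 1 ✓
Consistent faults: {n3 stuck-at-0, n4 stuck-at-1} — 2 in all.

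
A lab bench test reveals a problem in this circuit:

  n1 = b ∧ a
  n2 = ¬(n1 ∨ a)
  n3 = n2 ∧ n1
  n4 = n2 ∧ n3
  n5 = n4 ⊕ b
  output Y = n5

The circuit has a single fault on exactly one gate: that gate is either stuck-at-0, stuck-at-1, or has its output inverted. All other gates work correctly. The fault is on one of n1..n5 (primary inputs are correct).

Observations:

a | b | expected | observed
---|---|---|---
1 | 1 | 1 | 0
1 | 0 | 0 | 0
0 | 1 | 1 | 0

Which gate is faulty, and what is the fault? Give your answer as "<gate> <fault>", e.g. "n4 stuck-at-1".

Fault-free values for test 1 (a=1, b=1): n1=1, n2=0, n3=0, n4=0, n5=1, giving Y=1. Observed 0.
Test 1: faults giving observed 0 are {n2 stuck-at-1, n2 inverted output, n4 stuck-at-1, n4 inverted output, n5 stuck-at-0, n5 inverted output}.
Test 2 (a=1, b=0): fault-free n1=0, n2=0, n3=0, n4=0, n5=0 → 0; observed 0. Eliminates n4 stuck-at-1, n4 inverted output, n5 inverted output.
Test 3 (a=0, b=1): fault-free n1=0, n2=1, n3=0, n4=0, n5=1 → 1; observed 0. Eliminates n2 stuck-at-1, n2 inverted output.
Only n5 stuck-at-0 is consistent with every test.

n5 stuck-at-0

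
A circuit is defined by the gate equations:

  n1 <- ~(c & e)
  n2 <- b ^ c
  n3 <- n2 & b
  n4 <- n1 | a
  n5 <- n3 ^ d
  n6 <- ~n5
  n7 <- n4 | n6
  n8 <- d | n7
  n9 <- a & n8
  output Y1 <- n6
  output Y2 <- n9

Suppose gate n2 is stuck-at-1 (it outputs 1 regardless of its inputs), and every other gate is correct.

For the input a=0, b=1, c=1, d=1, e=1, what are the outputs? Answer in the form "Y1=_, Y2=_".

Y1=1, Y2=0

Propagate with n2 forced: n1=0, n2=1 [stuck-at-1], n3=1, n4=0, n5=0, n6=1, n7=1, n8=1, n9=0.
So the outputs are Y1=1, Y2=0. (Without the fault they would be Y1=0, Y2=0.)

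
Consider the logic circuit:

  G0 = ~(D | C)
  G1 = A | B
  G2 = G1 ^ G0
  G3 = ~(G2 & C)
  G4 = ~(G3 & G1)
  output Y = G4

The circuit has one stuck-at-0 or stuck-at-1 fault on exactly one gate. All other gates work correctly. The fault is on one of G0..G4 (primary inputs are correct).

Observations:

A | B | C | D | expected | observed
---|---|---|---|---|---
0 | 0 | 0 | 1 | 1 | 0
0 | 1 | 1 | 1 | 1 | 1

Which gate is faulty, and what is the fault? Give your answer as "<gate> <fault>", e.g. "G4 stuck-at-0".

Fault-free values for test 1 (A=0, B=0, C=0, D=1): G0=0, G1=0, G2=0, G3=1, G4=1, giving Y=1. Observed 0.
Test 1: faults giving observed 0 are {G1 stuck-at-1, G4 stuck-at-0}.
Test 2 (A=0, B=1, C=1, D=1): fault-free G0=0, G1=1, G2=1, G3=0, G4=1 → 1; observed 1. Eliminates G4 stuck-at-0.
Only G1 stuck-at-1 is consistent with every test.

G1 stuck-at-1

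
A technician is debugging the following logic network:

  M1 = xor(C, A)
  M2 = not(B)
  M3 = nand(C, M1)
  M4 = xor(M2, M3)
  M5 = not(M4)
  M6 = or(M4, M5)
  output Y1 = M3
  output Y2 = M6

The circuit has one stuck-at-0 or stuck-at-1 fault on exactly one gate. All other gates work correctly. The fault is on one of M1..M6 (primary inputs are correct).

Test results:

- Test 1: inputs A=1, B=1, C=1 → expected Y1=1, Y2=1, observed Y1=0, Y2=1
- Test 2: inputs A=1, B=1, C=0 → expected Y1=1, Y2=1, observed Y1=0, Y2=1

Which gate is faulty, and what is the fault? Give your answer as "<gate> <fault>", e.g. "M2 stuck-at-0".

Fault-free values for test 1 (A=1, B=1, C=1): M1=0, M2=0, M3=1, M4=1, M5=0, M6=1, giving Y1=1, Y2=1. Observed Y1=0, Y2=1.
Test 1: faults giving observed Y1=0, Y2=1 are {M1 stuck-at-1, M3 stuck-at-0}.
Test 2 (A=1, B=1, C=0): fault-free M1=1, M2=0, M3=1, M4=1, M5=0, M6=1 → Y1=1, Y2=1; observed Y1=0, Y2=1. Eliminates M1 stuck-at-1.
Only M3 stuck-at-0 is consistent with every test.

M3 stuck-at-0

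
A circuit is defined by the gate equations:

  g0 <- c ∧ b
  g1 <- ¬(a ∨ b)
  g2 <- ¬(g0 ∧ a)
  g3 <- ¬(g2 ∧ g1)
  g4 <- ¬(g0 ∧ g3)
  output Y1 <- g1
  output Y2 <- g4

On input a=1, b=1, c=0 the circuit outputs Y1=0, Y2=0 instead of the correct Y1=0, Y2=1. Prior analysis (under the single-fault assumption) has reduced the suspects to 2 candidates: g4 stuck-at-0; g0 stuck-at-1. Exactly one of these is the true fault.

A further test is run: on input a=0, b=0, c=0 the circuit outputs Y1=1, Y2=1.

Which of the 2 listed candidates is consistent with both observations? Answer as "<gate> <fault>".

Evaluate each candidate on input a=0, b=0, c=0:
  g4 stuck-at-0: g0=0, g1=1, g2=1, g3=0, g4=0 [stuck-at-0] → Y1=1, Y2=0 — eliminated
  g0 stuck-at-1: g0=1 [stuck-at-1], g1=1, g2=1, g3=0, g4=1 → Y1=1, Y2=1 — matches
Only g0 stuck-at-1 reproduces the observed Y1=1, Y2=1.

g0 stuck-at-1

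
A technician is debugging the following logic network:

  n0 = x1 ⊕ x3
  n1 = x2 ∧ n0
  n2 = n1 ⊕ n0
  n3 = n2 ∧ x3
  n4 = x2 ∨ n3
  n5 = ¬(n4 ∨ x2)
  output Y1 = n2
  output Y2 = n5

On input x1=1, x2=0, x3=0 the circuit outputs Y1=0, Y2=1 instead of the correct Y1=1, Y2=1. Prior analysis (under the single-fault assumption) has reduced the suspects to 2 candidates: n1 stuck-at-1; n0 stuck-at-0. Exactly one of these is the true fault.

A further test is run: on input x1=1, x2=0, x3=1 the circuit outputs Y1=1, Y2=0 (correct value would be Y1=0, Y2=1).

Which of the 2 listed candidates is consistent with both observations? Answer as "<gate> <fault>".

n1 stuck-at-1

Evaluate each candidate on input x1=1, x2=0, x3=1:
  n1 stuck-at-1: n0=0, n1=1 [stuck-at-1], n2=1, n3=1, n4=1, n5=0 → Y1=1, Y2=0 — matches
  n0 stuck-at-0: n0=0 [stuck-at-0], n1=0, n2=0, n3=0, n4=0, n5=1 → Y1=0, Y2=1 — eliminated
Only n1 stuck-at-1 reproduces the observed Y1=1, Y2=0.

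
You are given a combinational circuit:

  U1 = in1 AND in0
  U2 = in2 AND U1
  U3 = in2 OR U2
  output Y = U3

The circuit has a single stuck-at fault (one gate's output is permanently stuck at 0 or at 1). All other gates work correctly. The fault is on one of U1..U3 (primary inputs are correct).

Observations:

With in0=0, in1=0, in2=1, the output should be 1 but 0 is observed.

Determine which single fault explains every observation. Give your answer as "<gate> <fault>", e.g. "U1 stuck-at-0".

U3 stuck-at-0

Fault-free values for test 1 (in0=0, in1=0, in2=1): U1=0, U2=0, U3=1, giving Y=1. Observed 0.
Test 1: faults giving observed 0 are {U3 stuck-at-0}.
Only U3 stuck-at-0 is consistent with every test.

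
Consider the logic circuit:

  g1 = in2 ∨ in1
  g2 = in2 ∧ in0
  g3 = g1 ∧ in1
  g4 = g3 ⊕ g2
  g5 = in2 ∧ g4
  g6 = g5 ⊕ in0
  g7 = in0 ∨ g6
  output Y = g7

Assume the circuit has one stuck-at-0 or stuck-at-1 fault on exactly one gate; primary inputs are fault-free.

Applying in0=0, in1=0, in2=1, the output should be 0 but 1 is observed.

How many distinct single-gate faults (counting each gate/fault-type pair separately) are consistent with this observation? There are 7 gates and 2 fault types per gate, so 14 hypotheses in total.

Fault-free: g1=1, g2=0, g3=0, g4=0, g5=0, g6=0, g7=0 → 0. Observed 1.
  g1 stuck-at-0: output 0 ✗
  g1 stuck-at-1: output 0 ✗
  g2 stuck-at-0: output 0 ✗
  g2 stuck-at-1: output 1 ✓
  g3 stuck-at-0: output 0 ✗
  g3 stuck-at-1: output 1 ✓
  g4 stuck-at-0: output 0 ✗
  g4 stuck-at-1: output 1 ✓
  g5 stuck-at-0: output 0 ✗
  g5 stuck-at-1: output 1 ✓
  g6 stuck-at-0: output 0 ✗
  g6 stuck-at-1: output 1 ✓
  g7 stuck-at-0: output 0 ✗
  g7 stuck-at-1: output 1 ✓
Consistent faults: {g2 stuck-at-1, g3 stuck-at-1, g4 stuck-at-1, g5 stuck-at-1, g6 stuck-at-1, g7 stuck-at-1} — 6 in all.

6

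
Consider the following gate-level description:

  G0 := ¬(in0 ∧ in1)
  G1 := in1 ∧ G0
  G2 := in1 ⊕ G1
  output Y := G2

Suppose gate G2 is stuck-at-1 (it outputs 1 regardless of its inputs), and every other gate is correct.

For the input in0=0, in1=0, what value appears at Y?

Propagate with G2 forced: G0=1, G1=0, G2=1 [stuck-at-1].
So Y = 1. (Without the fault it would be 0.)

1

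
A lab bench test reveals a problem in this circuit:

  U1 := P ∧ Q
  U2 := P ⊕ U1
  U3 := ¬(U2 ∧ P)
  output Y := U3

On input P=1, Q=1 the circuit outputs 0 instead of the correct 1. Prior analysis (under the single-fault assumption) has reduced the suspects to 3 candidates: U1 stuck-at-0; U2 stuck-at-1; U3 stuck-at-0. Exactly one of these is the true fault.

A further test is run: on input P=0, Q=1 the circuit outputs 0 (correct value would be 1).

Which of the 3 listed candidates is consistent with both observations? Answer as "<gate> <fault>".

Evaluate each candidate on input P=0, Q=1:
  U1 stuck-at-0: U1=0 [stuck-at-0], U2=0, U3=1 → 1 — eliminated
  U2 stuck-at-1: U1=0, U2=1 [stuck-at-1], U3=1 → 1 — eliminated
  U3 stuck-at-0: U1=0, U2=0, U3=0 [stuck-at-0] → 0 — matches
Only U3 stuck-at-0 reproduces the observed 0.

U3 stuck-at-0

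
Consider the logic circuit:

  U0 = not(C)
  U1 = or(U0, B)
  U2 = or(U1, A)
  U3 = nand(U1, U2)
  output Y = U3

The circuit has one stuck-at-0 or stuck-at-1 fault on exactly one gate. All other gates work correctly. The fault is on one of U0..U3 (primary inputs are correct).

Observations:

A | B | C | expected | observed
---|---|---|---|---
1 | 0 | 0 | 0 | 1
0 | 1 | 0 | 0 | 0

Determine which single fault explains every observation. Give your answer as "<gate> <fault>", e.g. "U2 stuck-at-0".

U0 stuck-at-0

Fault-free values for test 1 (A=1, B=0, C=0): U0=1, U1=1, U2=1, U3=0, giving Y=0. Observed 1.
Test 1: faults giving observed 1 are {U0 stuck-at-0, U1 stuck-at-0, U2 stuck-at-0, U3 stuck-at-1}.
Test 2 (A=0, B=1, C=0): fault-free U0=1, U1=1, U2=1, U3=0 → 0; observed 0. Eliminates U1 stuck-at-0, U2 stuck-at-0, U3 stuck-at-1.
Only U0 stuck-at-0 is consistent with every test.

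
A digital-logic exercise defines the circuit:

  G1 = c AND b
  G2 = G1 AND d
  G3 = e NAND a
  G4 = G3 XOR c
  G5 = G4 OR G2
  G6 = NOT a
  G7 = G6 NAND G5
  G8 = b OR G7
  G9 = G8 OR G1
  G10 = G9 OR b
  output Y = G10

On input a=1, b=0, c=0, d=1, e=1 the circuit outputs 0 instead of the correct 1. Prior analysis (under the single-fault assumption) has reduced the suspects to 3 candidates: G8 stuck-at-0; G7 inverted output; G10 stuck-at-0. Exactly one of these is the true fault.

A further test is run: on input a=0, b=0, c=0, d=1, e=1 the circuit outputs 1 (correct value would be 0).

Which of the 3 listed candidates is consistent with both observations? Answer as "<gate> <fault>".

G7 inverted output

Evaluate each candidate on input a=0, b=0, c=0, d=1, e=1:
  G8 stuck-at-0: G1=0, G2=0, G3=1, G4=1, G5=1, G6=1, G7=0, G8=0 [stuck-at-0], G9=0, G10=0 → 0 — eliminated
  G7 inverted output: G1=0, G2=0, G3=1, G4=1, G5=1, G6=1, G7=1 [inverted output], G8=1, G9=1, G10=1 → 1 — matches
  G10 stuck-at-0: G1=0, G2=0, G3=1, G4=1, G5=1, G6=1, G7=0, G8=0, G9=0, G10=0 [stuck-at-0] → 0 — eliminated
Only G7 inverted output reproduces the observed 1.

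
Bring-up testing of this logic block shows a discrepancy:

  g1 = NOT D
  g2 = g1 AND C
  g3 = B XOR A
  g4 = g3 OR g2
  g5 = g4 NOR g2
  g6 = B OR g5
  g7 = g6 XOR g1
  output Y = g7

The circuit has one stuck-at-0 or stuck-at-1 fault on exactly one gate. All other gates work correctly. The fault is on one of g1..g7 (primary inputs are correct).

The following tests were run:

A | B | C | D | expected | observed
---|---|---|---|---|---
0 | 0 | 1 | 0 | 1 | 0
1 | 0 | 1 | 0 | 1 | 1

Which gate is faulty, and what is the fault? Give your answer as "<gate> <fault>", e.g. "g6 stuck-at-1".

Fault-free values for test 1 (A=0, B=0, C=1, D=0): g1=1, g2=1, g3=0, g4=1, g5=0, g6=0, g7=1, giving Y=1. Observed 0.
Test 1: faults giving observed 0 are {g2 stuck-at-0, g5 stuck-at-1, g6 stuck-at-1, g7 stuck-at-0}.
Test 2 (A=1, B=0, C=1, D=0): fault-free g1=1, g2=1, g3=1, g4=1, g5=0, g6=0, g7=1 → 1; observed 1. Eliminates g5 stuck-at-1, g6 stuck-at-1, g7 stuck-at-0.
Only g2 stuck-at-0 is consistent with every test.

g2 stuck-at-0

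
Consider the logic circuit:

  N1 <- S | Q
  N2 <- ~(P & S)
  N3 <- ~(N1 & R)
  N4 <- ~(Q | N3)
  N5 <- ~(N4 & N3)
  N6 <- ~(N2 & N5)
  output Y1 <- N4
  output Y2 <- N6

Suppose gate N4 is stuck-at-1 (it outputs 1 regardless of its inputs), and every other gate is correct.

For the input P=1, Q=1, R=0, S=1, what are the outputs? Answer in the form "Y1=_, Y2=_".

Y1=1, Y2=1

Propagate with N4 forced: N1=1, N2=0, N3=1, N4=1 [stuck-at-1], N5=0, N6=1.
So the outputs are Y1=1, Y2=1. (Without the fault they would be Y1=0, Y2=1.)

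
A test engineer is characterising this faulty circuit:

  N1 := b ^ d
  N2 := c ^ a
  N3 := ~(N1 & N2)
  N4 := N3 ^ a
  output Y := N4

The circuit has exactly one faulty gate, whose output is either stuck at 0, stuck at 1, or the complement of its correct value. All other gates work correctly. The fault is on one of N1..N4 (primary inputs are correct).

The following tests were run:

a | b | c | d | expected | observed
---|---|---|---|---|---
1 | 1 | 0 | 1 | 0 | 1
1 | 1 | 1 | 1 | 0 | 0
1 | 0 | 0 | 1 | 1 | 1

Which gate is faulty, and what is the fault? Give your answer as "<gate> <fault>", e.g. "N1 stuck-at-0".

N1 stuck-at-1

Fault-free values for test 1 (a=1, b=1, c=0, d=1): N1=0, N2=1, N3=1, N4=0, giving Y=0. Observed 1.
Test 1: faults giving observed 1 are {N1 stuck-at-1, N1 inverted output, N3 stuck-at-0, N3 inverted output, N4 stuck-at-1, N4 inverted output}.
Test 2 (a=1, b=1, c=1, d=1): fault-free N1=0, N2=0, N3=1, N4=0 → 0; observed 0. Eliminates N3 stuck-at-0, N3 inverted output, N4 stuck-at-1, N4 inverted output.
Test 3 (a=1, b=0, c=0, d=1): fault-free N1=1, N2=1, N3=0, N4=1 → 1; observed 1. Eliminates N1 inverted output.
Only N1 stuck-at-1 is consistent with every test.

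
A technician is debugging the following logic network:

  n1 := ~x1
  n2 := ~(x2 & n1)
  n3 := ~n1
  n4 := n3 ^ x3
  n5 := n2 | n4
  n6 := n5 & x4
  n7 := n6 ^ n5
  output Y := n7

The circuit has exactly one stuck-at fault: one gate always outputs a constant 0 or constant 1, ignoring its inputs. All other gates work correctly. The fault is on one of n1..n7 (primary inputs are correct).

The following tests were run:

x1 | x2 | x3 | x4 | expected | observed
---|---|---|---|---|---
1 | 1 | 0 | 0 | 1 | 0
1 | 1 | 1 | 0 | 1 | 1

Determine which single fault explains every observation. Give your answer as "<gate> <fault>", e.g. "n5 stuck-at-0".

n1 stuck-at-1

Fault-free values for test 1 (x1=1, x2=1, x3=0, x4=0): n1=0, n2=1, n3=1, n4=1, n5=1, n6=0, n7=1, giving Y=1. Observed 0.
Test 1: faults giving observed 0 are {n1 stuck-at-1, n5 stuck-at-0, n6 stuck-at-1, n7 stuck-at-0}.
Test 2 (x1=1, x2=1, x3=1, x4=0): fault-free n1=0, n2=1, n3=1, n4=0, n5=1, n6=0, n7=1 → 1; observed 1. Eliminates n5 stuck-at-0, n6 stuck-at-1, n7 stuck-at-0.
Only n1 stuck-at-1 is consistent with every test.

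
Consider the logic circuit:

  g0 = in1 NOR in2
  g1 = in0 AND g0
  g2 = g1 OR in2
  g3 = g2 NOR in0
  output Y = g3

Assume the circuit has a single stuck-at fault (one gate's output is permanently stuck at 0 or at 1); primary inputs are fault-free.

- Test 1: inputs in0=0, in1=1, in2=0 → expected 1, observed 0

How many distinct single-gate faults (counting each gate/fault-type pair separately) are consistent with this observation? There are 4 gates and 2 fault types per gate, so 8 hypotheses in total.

3

Fault-free: g0=0, g1=0, g2=0, g3=1 → 1. Observed 0.
  g0 stuck-at-0: output 1 ✗
  g0 stuck-at-1: output 1 ✗
  g1 stuck-at-0: output 1 ✗
  g1 stuck-at-1: output 0 ✓
  g2 stuck-at-0: output 1 ✗
  g2 stuck-at-1: output 0 ✓
  g3 stuck-at-0: output 0 ✓
  g3 stuck-at-1: output 1 ✗
Consistent faults: {g1 stuck-at-1, g2 stuck-at-1, g3 stuck-at-0} — 3 in all.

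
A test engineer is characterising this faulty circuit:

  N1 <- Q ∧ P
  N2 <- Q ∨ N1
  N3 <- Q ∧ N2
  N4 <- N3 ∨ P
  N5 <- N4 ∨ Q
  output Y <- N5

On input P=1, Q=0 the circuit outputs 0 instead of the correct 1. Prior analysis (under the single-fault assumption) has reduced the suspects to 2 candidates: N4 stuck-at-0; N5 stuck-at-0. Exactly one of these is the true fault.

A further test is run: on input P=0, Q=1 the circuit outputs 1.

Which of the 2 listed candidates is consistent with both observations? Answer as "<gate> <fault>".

N4 stuck-at-0

Evaluate each candidate on input P=0, Q=1:
  N4 stuck-at-0: N1=0, N2=1, N3=1, N4=0 [stuck-at-0], N5=1 → 1 — matches
  N5 stuck-at-0: N1=0, N2=1, N3=1, N4=1, N5=0 [stuck-at-0] → 0 — eliminated
Only N4 stuck-at-0 reproduces the observed 1.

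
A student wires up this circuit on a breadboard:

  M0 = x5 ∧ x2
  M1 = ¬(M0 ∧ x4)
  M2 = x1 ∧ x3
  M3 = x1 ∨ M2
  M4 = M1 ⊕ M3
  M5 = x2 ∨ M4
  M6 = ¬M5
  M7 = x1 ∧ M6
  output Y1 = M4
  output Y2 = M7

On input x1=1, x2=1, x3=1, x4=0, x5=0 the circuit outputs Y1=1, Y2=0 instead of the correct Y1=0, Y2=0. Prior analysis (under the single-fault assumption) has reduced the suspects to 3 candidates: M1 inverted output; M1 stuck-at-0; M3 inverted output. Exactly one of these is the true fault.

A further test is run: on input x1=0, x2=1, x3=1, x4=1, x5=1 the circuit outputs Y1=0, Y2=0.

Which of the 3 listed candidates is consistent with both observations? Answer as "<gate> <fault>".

M1 stuck-at-0

Evaluate each candidate on input x1=0, x2=1, x3=1, x4=1, x5=1:
  M1 inverted output: M0=1, M1=1 [inverted output], M2=0, M3=0, M4=1, M5=1, M6=0, M7=0 → Y1=1, Y2=0 — eliminated
  M1 stuck-at-0: M0=1, M1=0 [stuck-at-0], M2=0, M3=0, M4=0, M5=1, M6=0, M7=0 → Y1=0, Y2=0 — matches
  M3 inverted output: M0=1, M1=0, M2=0, M3=1 [inverted output], M4=1, M5=1, M6=0, M7=0 → Y1=1, Y2=0 — eliminated
Only M1 stuck-at-0 reproduces the observed Y1=0, Y2=0.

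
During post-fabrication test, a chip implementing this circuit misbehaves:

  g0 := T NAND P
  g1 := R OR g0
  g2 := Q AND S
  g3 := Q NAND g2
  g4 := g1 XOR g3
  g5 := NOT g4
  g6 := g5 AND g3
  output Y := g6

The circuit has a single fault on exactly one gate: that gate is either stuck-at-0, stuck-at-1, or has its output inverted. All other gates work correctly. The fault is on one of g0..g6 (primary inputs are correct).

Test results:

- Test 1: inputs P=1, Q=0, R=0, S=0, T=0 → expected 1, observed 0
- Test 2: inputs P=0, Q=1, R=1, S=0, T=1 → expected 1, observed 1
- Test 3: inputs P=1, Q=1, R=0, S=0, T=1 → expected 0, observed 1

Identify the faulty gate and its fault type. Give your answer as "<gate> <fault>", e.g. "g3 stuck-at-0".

Fault-free values for test 1 (P=1, Q=0, R=0, S=0, T=0): g0=1, g1=1, g2=0, g3=1, g4=0, g5=1, g6=1, giving Y=1. Observed 0.
Test 1: faults giving observed 0 are {g0 stuck-at-0, g0 inverted output, g1 stuck-at-0, g1 inverted output, g3 stuck-at-0, g3 inverted output, g4 stuck-at-1, g4 inverted output, g5 stuck-at-0, g5 inverted output, g6 stuck-at-0, g6 inverted output}.
Test 2 (P=0, Q=1, R=1, S=0, T=1): fault-free g0=1, g1=1, g2=0, g3=1, g4=0, g5=1, g6=1 → 1; observed 1. Eliminates g1 stuck-at-0, g1 inverted output, g3 stuck-at-0, g3 inverted output, g4 stuck-at-1, g4 inverted output, g5 stuck-at-0, g5 inverted output, g6 stuck-at-0, g6 inverted output.
Test 3 (P=1, Q=1, R=0, S=0, T=1): fault-free g0=0, g1=0, g2=0, g3=1, g4=1, g5=0, g6=0 → 0; observed 1. Eliminates g0 stuck-at-0.
Only g0 inverted output is consistent with every test.

g0 inverted output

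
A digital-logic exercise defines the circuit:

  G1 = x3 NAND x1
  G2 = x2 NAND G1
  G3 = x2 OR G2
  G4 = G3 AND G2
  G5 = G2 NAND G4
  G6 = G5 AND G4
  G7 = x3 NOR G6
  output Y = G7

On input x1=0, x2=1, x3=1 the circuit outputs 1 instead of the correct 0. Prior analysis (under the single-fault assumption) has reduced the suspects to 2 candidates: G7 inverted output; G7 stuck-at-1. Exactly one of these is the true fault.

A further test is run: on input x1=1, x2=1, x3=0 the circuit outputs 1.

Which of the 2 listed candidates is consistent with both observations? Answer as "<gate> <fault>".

G7 stuck-at-1

Evaluate each candidate on input x1=1, x2=1, x3=0:
  G7 inverted output: G1=1, G2=0, G3=1, G4=0, G5=1, G6=0, G7=0 [inverted output] → 0 — eliminated
  G7 stuck-at-1: G1=1, G2=0, G3=1, G4=0, G5=1, G6=0, G7=1 [stuck-at-1] → 1 — matches
Only G7 stuck-at-1 reproduces the observed 1.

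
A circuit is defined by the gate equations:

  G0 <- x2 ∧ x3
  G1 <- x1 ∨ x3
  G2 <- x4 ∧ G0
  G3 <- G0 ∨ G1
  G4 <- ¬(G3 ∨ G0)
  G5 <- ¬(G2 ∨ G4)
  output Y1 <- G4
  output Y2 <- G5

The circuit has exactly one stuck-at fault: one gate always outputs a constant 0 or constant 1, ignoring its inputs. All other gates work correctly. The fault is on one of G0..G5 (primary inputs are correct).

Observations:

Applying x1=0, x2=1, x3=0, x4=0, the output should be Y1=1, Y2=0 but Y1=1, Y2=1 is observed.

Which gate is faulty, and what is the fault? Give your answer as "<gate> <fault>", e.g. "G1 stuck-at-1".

Fault-free values for test 1 (x1=0, x2=1, x3=0, x4=0): G0=0, G1=0, G2=0, G3=0, G4=1, G5=0, giving Y1=1, Y2=0. Observed Y1=1, Y2=1.
Test 1: faults giving observed Y1=1, Y2=1 are {G5 stuck-at-1}.
Only G5 stuck-at-1 is consistent with every test.

G5 stuck-at-1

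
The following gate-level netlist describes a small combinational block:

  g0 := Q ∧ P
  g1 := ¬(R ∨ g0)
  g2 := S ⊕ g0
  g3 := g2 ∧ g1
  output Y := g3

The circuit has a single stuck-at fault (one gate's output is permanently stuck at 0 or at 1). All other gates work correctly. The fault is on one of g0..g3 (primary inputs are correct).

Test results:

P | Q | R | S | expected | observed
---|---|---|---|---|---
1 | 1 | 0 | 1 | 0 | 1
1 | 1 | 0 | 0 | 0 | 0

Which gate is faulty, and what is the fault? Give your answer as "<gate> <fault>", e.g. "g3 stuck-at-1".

g0 stuck-at-0

Fault-free values for test 1 (P=1, Q=1, R=0, S=1): g0=1, g1=0, g2=0, g3=0, giving Y=0. Observed 1.
Test 1: faults giving observed 1 are {g0 stuck-at-0, g3 stuck-at-1}.
Test 2 (P=1, Q=1, R=0, S=0): fault-free g0=1, g1=0, g2=1, g3=0 → 0; observed 0. Eliminates g3 stuck-at-1.
Only g0 stuck-at-0 is consistent with every test.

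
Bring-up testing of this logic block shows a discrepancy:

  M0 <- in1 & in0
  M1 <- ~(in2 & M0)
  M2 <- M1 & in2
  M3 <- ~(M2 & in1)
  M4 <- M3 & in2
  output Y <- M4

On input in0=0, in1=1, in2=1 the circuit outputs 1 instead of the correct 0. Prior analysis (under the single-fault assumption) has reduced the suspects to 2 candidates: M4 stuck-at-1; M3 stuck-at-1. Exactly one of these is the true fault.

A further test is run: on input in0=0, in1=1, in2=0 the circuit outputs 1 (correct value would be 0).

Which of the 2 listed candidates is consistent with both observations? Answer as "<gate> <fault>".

Evaluate each candidate on input in0=0, in1=1, in2=0:
  M4 stuck-at-1: M0=0, M1=1, M2=0, M3=1, M4=1 [stuck-at-1] → 1 — matches
  M3 stuck-at-1: M0=0, M1=1, M2=0, M3=1 [stuck-at-1], M4=0 → 0 — eliminated
Only M4 stuck-at-1 reproduces the observed 1.

M4 stuck-at-1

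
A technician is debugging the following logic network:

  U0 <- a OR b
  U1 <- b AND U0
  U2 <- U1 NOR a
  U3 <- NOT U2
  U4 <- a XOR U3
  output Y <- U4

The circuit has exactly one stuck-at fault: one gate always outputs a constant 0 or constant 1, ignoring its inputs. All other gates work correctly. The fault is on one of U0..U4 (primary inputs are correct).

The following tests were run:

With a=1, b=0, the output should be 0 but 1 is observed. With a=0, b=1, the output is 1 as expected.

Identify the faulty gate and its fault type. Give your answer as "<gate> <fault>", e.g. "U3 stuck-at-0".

Fault-free values for test 1 (a=1, b=0): U0=1, U1=0, U2=0, U3=1, U4=0, giving Y=0. Observed 1.
Test 1: faults giving observed 1 are {U2 stuck-at-1, U3 stuck-at-0, U4 stuck-at-1}.
Test 2 (a=0, b=1): fault-free U0=1, U1=1, U2=0, U3=1, U4=1 → 1; observed 1. Eliminates U2 stuck-at-1, U3 stuck-at-0.
Only U4 stuck-at-1 is consistent with every test.

U4 stuck-at-1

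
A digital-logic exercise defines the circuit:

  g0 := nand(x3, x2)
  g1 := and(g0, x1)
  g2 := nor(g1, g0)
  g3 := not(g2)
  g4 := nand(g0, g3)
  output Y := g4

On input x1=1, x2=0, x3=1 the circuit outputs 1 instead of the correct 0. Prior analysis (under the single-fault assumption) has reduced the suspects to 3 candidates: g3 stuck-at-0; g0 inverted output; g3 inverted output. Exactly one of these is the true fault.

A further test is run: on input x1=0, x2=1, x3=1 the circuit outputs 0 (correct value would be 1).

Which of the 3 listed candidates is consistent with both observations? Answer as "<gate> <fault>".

Evaluate each candidate on input x1=0, x2=1, x3=1:
  g3 stuck-at-0: g0=0, g1=0, g2=1, g3=0 [stuck-at-0], g4=1 → 1 — eliminated
  g0 inverted output: g0=1 [inverted output], g1=0, g2=0, g3=1, g4=0 → 0 — matches
  g3 inverted output: g0=0, g1=0, g2=1, g3=1 [inverted output], g4=1 → 1 — eliminated
Only g0 inverted output reproduces the observed 0.

g0 inverted output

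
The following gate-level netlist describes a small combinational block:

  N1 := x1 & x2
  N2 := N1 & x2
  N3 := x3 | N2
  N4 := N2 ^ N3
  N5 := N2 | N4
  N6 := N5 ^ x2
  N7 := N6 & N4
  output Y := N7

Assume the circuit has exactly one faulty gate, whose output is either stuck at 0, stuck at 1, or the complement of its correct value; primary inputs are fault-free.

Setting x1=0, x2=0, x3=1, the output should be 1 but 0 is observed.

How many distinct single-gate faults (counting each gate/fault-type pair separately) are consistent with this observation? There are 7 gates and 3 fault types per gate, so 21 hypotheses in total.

Fault-free: N1=0, N2=0, N3=1, N4=1, N5=1, N6=1, N7=1 → 1. Observed 0.
  N1: none of the 3 fault types match ✗
  N2: stuck-at-1, inverted output ✓; others ✗
  N3: stuck-at-0, inverted output ✓; others ✗
  N4: stuck-at-0, inverted output ✓; others ✗
  N5: stuck-at-0, inverted output ✓; others ✗
  N6: stuck-at-0, inverted output ✓; others ✗
  N7: stuck-at-0, inverted output ✓; others ✗
Consistent faults: {N2 stuck-at-1, N2 inverted output, N3 stuck-at-0, N3 inverted output, N4 stuck-at-0, N4 inverted output, N5 stuck-at-0, N5 inverted output, N6 stuck-at-0, N6 inverted output, N7 stuck-at-0, N7 inverted output} — 12 in all.

12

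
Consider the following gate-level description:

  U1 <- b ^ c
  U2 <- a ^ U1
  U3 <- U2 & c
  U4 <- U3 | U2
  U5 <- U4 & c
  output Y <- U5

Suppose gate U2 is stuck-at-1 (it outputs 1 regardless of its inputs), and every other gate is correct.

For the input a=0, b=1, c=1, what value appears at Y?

1

Propagate with U2 forced: U1=0, U2=1 [stuck-at-1], U3=1, U4=1, U5=1.
So Y = 1. (Without the fault it would be 0.)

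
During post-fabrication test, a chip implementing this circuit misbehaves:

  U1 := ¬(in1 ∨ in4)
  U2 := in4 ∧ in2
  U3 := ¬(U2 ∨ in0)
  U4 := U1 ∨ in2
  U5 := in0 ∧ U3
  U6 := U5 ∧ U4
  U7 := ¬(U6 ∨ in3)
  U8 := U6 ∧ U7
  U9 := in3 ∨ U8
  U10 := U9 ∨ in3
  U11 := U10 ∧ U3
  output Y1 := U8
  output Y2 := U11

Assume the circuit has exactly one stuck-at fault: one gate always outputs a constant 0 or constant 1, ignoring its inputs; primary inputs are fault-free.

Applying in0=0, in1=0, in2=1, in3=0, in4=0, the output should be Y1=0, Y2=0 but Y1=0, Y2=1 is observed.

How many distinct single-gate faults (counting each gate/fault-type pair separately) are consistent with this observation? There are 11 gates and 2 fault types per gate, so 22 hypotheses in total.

Fault-free: U1=1, U2=0, U3=1, U4=1, U5=0, U6=0, U7=1, U8=0, U9=0, U10=0, U11=0 → Y1=0, Y2=0. Observed Y1=0, Y2=1.
  U1: none of the 2 fault types match ✗
  U2: none of the 2 fault types match ✗
  U3: none of the 2 fault types match ✗
  U4: none of the 2 fault types match ✗
  U5: none of the 2 fault types match ✗
  U6: none of the 2 fault types match ✗
  U7: none of the 2 fault types match ✗
  U8: none of the 2 fault types match ✗
  U9: stuck-at-1 ✓; others ✗
  U10: stuck-at-1 ✓; others ✗
  U11: stuck-at-1 ✓; others ✗
Consistent faults: {U9 stuck-at-1, U10 stuck-at-1, U11 stuck-at-1} — 3 in all.

3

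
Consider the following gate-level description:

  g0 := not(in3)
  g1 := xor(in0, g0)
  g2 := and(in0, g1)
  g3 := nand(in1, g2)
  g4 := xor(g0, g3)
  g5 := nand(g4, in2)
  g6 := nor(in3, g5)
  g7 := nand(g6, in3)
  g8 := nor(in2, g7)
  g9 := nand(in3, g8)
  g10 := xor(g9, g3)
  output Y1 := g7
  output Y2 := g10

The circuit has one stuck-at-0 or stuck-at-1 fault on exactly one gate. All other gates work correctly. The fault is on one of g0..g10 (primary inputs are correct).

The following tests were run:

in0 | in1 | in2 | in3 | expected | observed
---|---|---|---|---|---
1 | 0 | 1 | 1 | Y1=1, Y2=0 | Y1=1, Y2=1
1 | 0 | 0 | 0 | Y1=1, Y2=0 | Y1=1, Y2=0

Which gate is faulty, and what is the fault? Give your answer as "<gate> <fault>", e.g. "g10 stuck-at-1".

Fault-free values for test 1 (in0=1, in1=0, in2=1, in3=1): g0=0, g1=1, g2=1, g3=1, g4=1, g5=0, g6=0, g7=1, g8=0, g9=1, g10=0, giving Y1=1, Y2=0. Observed Y1=1, Y2=1.
Test 1: faults giving observed Y1=1, Y2=1 are {g3 stuck-at-0, g8 stuck-at-1, g9 stuck-at-0, g10 stuck-at-1}.
Test 2 (in0=1, in1=0, in2=0, in3=0): fault-free g0=1, g1=0, g2=0, g3=1, g4=0, g5=1, g6=0, g7=1, g8=0, g9=1, g10=0 → Y1=1, Y2=0; observed Y1=1, Y2=0. Eliminates g3 stuck-at-0, g9 stuck-at-0, g10 stuck-at-1.
Only g8 stuck-at-1 is consistent with every test.

g8 stuck-at-1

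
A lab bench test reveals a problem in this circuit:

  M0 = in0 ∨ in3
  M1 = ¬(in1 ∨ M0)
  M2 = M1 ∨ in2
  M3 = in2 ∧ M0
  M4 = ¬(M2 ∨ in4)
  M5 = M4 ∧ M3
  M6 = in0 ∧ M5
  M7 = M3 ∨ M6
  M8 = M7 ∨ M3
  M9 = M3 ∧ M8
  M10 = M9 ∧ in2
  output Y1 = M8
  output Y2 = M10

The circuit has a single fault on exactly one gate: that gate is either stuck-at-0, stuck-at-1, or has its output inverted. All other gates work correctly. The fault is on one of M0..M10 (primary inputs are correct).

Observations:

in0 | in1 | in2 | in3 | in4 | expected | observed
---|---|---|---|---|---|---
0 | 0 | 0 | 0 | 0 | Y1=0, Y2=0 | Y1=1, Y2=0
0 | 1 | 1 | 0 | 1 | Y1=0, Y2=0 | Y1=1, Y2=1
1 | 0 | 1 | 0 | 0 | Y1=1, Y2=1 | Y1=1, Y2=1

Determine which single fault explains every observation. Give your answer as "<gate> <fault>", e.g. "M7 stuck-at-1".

M3 stuck-at-1

Fault-free values for test 1 (in0=0, in1=0, in2=0, in3=0, in4=0): M0=0, M1=1, M2=1, M3=0, M4=0, M5=0, M6=0, M7=0, M8=0, M9=0, M10=0, giving Y1=0, Y2=0. Observed Y1=1, Y2=0.
Test 1: faults giving observed Y1=1, Y2=0 are {M3 stuck-at-1, M3 inverted output, M6 stuck-at-1, M6 inverted output, M7 stuck-at-1, M7 inverted output, M8 stuck-at-1, M8 inverted output}.
Test 2 (in0=0, in1=1, in2=1, in3=0, in4=1): fault-free M0=0, M1=0, M2=1, M3=0, M4=0, M5=0, M6=0, M7=0, M8=0, M9=0, M10=0 → Y1=0, Y2=0; observed Y1=1, Y2=1. Eliminates M6 stuck-at-1, M6 inverted output, M7 stuck-at-1, M7 inverted output, M8 stuck-at-1, M8 inverted output.
Test 3 (in0=1, in1=0, in2=1, in3=0, in4=0): fault-free M0=1, M1=0, M2=1, M3=1, M4=0, M5=0, M6=0, M7=1, M8=1, M9=1, M10=1 → Y1=1, Y2=1; observed Y1=1, Y2=1. Eliminates M3 inverted output.
Only M3 stuck-at-1 is consistent with every test.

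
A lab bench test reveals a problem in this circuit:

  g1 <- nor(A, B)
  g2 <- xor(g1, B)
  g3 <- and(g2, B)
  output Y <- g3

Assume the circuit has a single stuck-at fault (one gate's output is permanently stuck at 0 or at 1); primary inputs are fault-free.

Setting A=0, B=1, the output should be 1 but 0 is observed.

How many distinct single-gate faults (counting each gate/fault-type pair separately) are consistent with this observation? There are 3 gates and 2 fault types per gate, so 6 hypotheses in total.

3

Fault-free: g1=0, g2=1, g3=1 → 1. Observed 0.
  g1 stuck-at-0: output 1 ✗
  g1 stuck-at-1: output 0 ✓
  g2 stuck-at-0: output 0 ✓
  g2 stuck-at-1: output 1 ✗
  g3 stuck-at-0: output 0 ✓
  g3 stuck-at-1: output 1 ✗
Consistent faults: {g1 stuck-at-1, g2 stuck-at-0, g3 stuck-at-0} — 3 in all.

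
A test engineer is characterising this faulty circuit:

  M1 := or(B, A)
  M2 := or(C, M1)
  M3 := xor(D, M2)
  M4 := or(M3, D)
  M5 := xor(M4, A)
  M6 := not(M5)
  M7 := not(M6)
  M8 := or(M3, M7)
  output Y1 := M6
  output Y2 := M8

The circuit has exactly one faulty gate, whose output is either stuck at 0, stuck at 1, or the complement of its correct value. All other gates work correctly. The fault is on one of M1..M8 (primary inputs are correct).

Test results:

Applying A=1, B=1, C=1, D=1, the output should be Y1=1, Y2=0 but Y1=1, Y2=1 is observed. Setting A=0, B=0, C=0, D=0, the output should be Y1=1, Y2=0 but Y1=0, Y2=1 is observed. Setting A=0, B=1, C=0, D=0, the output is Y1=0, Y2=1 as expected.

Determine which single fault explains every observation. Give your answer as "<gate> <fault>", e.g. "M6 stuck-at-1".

M3 stuck-at-1

Fault-free values for test 1 (A=1, B=1, C=1, D=1): M1=1, M2=1, M3=0, M4=1, M5=0, M6=1, M7=0, M8=0, giving Y1=1, Y2=0. Observed Y1=1, Y2=1.
Test 1: faults giving observed Y1=1, Y2=1 are {M2 stuck-at-0, M2 inverted output, M3 stuck-at-1, M3 inverted output, M7 stuck-at-1, M7 inverted output, M8 stuck-at-1, M8 inverted output}.
Test 2 (A=0, B=0, C=0, D=0): fault-free M1=0, M2=0, M3=0, M4=0, M5=0, M6=1, M7=0, M8=0 → Y1=1, Y2=0; observed Y1=0, Y2=1. Eliminates M2 stuck-at-0, M7 stuck-at-1, M7 inverted output, M8 stuck-at-1, M8 inverted output.
Test 3 (A=0, B=1, C=0, D=0): fault-free M1=1, M2=1, M3=1, M4=1, M5=1, M6=0, M7=1, M8=1 → Y1=0, Y2=1; observed Y1=0, Y2=1. Eliminates M2 inverted output, M3 inverted output.
Only M3 stuck-at-1 is consistent with every test.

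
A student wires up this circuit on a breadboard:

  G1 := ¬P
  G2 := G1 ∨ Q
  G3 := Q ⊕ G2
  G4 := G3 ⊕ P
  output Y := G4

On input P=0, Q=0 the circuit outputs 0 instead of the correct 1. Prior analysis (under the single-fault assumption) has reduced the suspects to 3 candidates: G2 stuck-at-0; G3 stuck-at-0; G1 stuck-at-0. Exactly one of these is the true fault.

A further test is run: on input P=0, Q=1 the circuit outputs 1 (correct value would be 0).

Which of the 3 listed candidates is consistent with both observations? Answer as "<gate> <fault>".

Evaluate each candidate on input P=0, Q=1:
  G2 stuck-at-0: G1=1, G2=0 [stuck-at-0], G3=1, G4=1 → 1 — matches
  G3 stuck-at-0: G1=1, G2=1, G3=0 [stuck-at-0], G4=0 → 0 — eliminated
  G1 stuck-at-0: G1=0 [stuck-at-0], G2=1, G3=0, G4=0 → 0 — eliminated
Only G2 stuck-at-0 reproduces the observed 1.

G2 stuck-at-0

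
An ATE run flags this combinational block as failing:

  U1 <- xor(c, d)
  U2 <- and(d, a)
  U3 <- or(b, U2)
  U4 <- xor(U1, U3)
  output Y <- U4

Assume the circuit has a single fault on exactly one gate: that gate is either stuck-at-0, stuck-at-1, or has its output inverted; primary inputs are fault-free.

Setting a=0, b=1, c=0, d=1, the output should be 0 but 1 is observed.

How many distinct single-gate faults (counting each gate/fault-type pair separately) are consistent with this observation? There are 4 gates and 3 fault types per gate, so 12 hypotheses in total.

Fault-free: U1=1, U2=0, U3=1, U4=0 → 0. Observed 1.
  U1 stuck-at-0: output 1 ✓
  U1 stuck-at-1: output 0 ✗
  U1 inverted output: output 1 ✓
  U2 stuck-at-0: output 0 ✗
  U2 stuck-at-1: output 0 ✗
  U2 inverted output: output 0 ✗
  U3 stuck-at-0: output 1 ✓
  U3 stuck-at-1: output 0 ✗
  U3 inverted output: output 1 ✓
  U4 stuck-at-0: output 0 ✗
  U4 stuck-at-1: output 1 ✓
  U4 inverted output: output 1 ✓
Consistent faults: {U1 stuck-at-0, U1 inverted output, U3 stuck-at-0, U3 inverted output, U4 stuck-at-1, U4 inverted output} — 6 in all.

6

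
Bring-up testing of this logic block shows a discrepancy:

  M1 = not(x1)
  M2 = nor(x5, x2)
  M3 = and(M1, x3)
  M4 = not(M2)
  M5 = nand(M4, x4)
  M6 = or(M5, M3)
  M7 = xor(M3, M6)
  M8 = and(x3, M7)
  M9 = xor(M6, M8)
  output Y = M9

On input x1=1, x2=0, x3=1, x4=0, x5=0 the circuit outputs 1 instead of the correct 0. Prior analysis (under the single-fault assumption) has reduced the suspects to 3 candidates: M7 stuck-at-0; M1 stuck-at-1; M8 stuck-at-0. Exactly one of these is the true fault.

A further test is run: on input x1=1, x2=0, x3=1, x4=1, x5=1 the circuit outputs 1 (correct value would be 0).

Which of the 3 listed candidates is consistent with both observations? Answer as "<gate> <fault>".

Evaluate each candidate on input x1=1, x2=0, x3=1, x4=1, x5=1:
  M7 stuck-at-0: M1=0, M2=0, M3=0, M4=1, M5=0, M6=0, M7=0 [stuck-at-0], M8=0, M9=0 → 0 — eliminated
  M1 stuck-at-1: M1=1 [stuck-at-1], M2=0, M3=1, M4=1, M5=0, M6=1, M7=0, M8=0, M9=1 → 1 — matches
  M8 stuck-at-0: M1=0, M2=0, M3=0, M4=1, M5=0, M6=0, M7=0, M8=0 [stuck-at-0], M9=0 → 0 — eliminated
Only M1 stuck-at-1 reproduces the observed 1.

M1 stuck-at-1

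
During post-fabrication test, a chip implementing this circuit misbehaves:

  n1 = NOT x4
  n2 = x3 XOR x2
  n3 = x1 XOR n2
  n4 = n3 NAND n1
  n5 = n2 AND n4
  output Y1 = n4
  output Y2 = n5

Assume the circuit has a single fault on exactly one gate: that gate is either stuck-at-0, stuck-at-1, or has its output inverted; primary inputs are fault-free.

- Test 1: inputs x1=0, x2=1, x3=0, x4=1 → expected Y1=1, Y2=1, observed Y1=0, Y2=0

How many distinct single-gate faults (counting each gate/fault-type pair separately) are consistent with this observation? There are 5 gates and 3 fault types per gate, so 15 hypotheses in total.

Fault-free: n1=0, n2=1, n3=1, n4=1, n5=1 → Y1=1, Y2=1. Observed Y1=0, Y2=0.
  n1: stuck-at-1, inverted output ✓; others ✗
  n2: none of the 3 fault types match ✗
  n3: none of the 3 fault types match ✗
  n4: stuck-at-0, inverted output ✓; others ✗
  n5: none of the 3 fault types match ✗
Consistent faults: {n1 stuck-at-1, n1 inverted output, n4 stuck-at-0, n4 inverted output} — 4 in all.

4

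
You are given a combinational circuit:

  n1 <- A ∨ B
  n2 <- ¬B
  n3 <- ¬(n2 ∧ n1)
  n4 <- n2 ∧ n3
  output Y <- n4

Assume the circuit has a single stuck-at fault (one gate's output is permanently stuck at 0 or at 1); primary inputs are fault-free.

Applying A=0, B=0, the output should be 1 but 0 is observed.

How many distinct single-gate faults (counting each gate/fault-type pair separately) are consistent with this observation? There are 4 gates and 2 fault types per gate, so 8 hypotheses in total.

Fault-free: n1=0, n2=1, n3=1, n4=1 → 1. Observed 0.
  n1 stuck-at-0: output 1 ✗
  n1 stuck-at-1: output 0 ✓
  n2 stuck-at-0: output 0 ✓
  n2 stuck-at-1: output 1 ✗
  n3 stuck-at-0: output 0 ✓
  n3 stuck-at-1: output 1 ✗
  n4 stuck-at-0: output 0 ✓
  n4 stuck-at-1: output 1 ✗
Consistent faults: {n1 stuck-at-1, n2 stuck-at-0, n3 stuck-at-0, n4 stuck-at-0} — 4 in all.

4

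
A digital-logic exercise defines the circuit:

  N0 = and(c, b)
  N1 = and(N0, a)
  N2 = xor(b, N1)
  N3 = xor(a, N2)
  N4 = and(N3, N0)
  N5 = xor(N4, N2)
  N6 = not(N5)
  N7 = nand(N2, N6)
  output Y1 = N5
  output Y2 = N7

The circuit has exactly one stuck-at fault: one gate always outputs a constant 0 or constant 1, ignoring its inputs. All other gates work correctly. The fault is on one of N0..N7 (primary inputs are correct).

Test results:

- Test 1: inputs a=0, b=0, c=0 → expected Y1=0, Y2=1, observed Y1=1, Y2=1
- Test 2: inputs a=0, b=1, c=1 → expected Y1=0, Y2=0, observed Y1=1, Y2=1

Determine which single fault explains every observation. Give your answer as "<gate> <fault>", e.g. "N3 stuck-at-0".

Fault-free values for test 1 (a=0, b=0, c=0): N0=0, N1=0, N2=0, N3=0, N4=0, N5=0, N6=1, N7=1, giving Y1=0, Y2=1. Observed Y1=1, Y2=1.
Test 1: faults giving observed Y1=1, Y2=1 are {N1 stuck-at-1, N2 stuck-at-1, N4 stuck-at-1, N5 stuck-at-1}.
Test 2 (a=0, b=1, c=1): fault-free N0=1, N1=0, N2=1, N3=1, N4=1, N5=0, N6=1, N7=0 → Y1=0, Y2=0; observed Y1=1, Y2=1. Eliminates N1 stuck-at-1, N2 stuck-at-1, N4 stuck-at-1.
Only N5 stuck-at-1 is consistent with every test.

N5 stuck-at-1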